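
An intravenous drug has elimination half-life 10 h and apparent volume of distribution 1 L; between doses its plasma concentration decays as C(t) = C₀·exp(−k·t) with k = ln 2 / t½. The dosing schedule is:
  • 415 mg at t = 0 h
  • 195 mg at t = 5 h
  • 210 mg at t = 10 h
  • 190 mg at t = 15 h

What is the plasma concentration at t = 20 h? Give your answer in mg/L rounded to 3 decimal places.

k = ln 2 / 10 = 0.06931 per h
Dose 1 (415 mg at t=0 h): 415·exp(−0.06931·20) = 103.750 mg/L
Dose 2 (195 mg at t=5 h): 195·exp(−0.06931·15) = 68.943 mg/L
Dose 3 (210 mg at t=10 h): 210·exp(−0.06931·10) = 105.000 mg/L
Dose 4 (190 mg at t=15 h): 190·exp(−0.06931·5) = 134.350 mg/L
C(20) = 103.750 + 68.943 + 105.000 + 134.350 = 412.043 mg/L

412.043 mg/L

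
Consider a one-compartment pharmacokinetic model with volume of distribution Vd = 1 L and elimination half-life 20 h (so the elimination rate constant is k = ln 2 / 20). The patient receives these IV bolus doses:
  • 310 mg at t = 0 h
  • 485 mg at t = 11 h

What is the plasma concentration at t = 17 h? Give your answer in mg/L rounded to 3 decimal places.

565.926 mg/L

k = ln 2 / 20 = 0.03466 per h
Dose 1 (310 mg at t=0 h): 310·exp(−0.03466·17) = 171.983 mg/L
Dose 2 (485 mg at t=11 h): 485·exp(−0.03466·6) = 393.942 mg/L
C(17) = 171.983 + 393.942 = 565.926 mg/L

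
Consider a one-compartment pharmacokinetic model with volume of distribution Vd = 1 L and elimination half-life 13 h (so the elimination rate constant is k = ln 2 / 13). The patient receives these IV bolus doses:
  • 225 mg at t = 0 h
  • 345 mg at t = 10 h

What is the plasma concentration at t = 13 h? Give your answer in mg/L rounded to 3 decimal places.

k = ln 2 / 13 = 0.05332 per h
Dose 1 (225 mg at t=0 h): 225·exp(−0.05332·13) = 112.500 mg/L
Dose 2 (345 mg at t=10 h): 345·exp(−0.05332·3) = 294.002 mg/L
C(13) = 112.500 + 294.002 = 406.502 mg/L

406.502 mg/L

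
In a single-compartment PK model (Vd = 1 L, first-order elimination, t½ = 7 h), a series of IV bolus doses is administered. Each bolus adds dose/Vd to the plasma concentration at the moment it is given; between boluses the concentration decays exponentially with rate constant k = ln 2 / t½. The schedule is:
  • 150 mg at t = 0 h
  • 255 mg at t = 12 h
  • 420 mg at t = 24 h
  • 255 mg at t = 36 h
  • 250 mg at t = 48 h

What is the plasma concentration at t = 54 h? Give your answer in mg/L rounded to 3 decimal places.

k = ln 2 / 7 = 0.09902 per h
Dose 1 (150 mg at t=0 h): 150·exp(−0.09902·54) = 0.714 mg/L
Dose 2 (255 mg at t=12 h): 255·exp(−0.09902·42) = 3.984 mg/L
Dose 3 (420 mg at t=24 h): 420·exp(−0.09902·30) = 21.534 mg/L
Dose 4 (255 mg at t=36 h): 255·exp(−0.09902·18) = 42.901 mg/L
Dose 5 (250 mg at t=48 h): 250·exp(−0.09902·6) = 138.011 mg/L
C(54) = 0.714 + 3.984 + 21.534 + 42.901 + 138.011 = 207.144 mg/L

207.144 mg/L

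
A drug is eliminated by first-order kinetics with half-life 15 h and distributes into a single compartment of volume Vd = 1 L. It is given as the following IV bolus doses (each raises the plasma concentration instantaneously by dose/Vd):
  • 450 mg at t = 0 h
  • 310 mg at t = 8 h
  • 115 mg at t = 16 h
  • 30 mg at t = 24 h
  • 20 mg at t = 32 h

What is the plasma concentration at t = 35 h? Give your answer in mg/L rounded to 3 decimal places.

k = ln 2 / 15 = 0.04621 per h
Dose 1 (450 mg at t=0 h): 450·exp(−0.04621·35) = 89.291 mg/L
Dose 2 (310 mg at t=8 h): 310·exp(−0.04621·27) = 89.024 mg/L
Dose 3 (115 mg at t=16 h): 115·exp(−0.04621·19) = 47.796 mg/L
Dose 4 (30 mg at t=24 h): 30·exp(−0.04621·11) = 18.045 mg/L
Dose 5 (20 mg at t=32 h): 20·exp(−0.04621·3) = 17.411 mg/L
C(35) = 89.291 + 89.024 + 47.796 + 18.045 + 17.411 = 261.568 mg/L

261.568 mg/L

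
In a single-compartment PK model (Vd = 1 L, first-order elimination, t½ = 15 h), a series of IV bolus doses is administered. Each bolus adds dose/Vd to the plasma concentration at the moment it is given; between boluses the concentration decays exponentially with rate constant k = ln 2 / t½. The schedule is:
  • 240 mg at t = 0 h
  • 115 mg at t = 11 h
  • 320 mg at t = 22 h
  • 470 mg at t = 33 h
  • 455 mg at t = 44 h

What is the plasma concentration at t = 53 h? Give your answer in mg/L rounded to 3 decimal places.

600.336 mg/L

k = ln 2 / 15 = 0.04621 per h
Dose 1 (240 mg at t=0 h): 240·exp(−0.04621·53) = 20.729 mg/L
Dose 2 (115 mg at t=11 h): 115·exp(−0.04621·42) = 16.513 mg/L
Dose 3 (320 mg at t=22 h): 320·exp(−0.04621·31) = 76.387 mg/L
Dose 4 (470 mg at t=33 h): 470·exp(−0.04621·20) = 186.520 mg/L
Dose 5 (455 mg at t=44 h): 455·exp(−0.04621·9) = 300.188 mg/L
C(53) = 20.729 + 16.513 + 76.387 + 186.520 + 300.188 = 600.336 mg/L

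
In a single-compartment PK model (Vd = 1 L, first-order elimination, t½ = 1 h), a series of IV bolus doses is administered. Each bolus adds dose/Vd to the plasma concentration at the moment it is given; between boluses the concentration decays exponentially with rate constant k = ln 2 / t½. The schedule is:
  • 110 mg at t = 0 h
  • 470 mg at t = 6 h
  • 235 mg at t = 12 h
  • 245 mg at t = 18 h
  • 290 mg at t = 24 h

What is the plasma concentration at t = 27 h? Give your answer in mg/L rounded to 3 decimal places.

36.736 mg/L

k = ln 2 / 1 = 0.69315 per h
Dose 1 (110 mg at t=0 h): 110·exp(−0.69315·27) = 0.000 mg/L
Dose 2 (470 mg at t=6 h): 470·exp(−0.69315·21) = 0.000 mg/L
Dose 3 (235 mg at t=12 h): 235·exp(−0.69315·15) = 0.007 mg/L
Dose 4 (245 mg at t=18 h): 245·exp(−0.69315·9) = 0.479 mg/L
Dose 5 (290 mg at t=24 h): 290·exp(−0.69315·3) = 36.250 mg/L
C(27) = 0.000 + 0.000 + 0.007 + 0.479 + 36.250 = 36.736 mg/L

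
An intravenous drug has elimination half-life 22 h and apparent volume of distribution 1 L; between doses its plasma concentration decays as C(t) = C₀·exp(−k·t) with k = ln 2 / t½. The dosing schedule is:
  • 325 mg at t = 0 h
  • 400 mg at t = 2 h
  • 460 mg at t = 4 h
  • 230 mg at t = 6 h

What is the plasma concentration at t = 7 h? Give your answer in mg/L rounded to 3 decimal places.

k = ln 2 / 22 = 0.03151 per h
Dose 1 (325 mg at t=0 h): 325·exp(−0.03151·7) = 260.676 mg/L
Dose 2 (400 mg at t=2 h): 400·exp(−0.03151·5) = 341.699 mg/L
Dose 3 (460 mg at t=4 h): 460·exp(−0.03151·3) = 418.512 mg/L
Dose 4 (230 mg at t=6 h): 230·exp(−0.03151·1) = 222.866 mg/L
C(7) = 260.676 + 341.699 + 418.512 + 222.866 = 1243.754 mg/L

1243.754 mg/L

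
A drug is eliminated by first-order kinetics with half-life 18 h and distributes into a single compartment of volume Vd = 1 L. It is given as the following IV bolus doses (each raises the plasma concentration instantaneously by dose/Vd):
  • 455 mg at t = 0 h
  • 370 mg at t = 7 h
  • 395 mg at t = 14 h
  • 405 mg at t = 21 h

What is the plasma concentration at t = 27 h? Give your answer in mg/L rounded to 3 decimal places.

893.037 mg/L

k = ln 2 / 18 = 0.03851 per h
Dose 1 (455 mg at t=0 h): 455·exp(−0.03851·27) = 160.867 mg/L
Dose 2 (370 mg at t=7 h): 370·exp(−0.03851·20) = 171.287 mg/L
Dose 3 (395 mg at t=14 h): 395·exp(−0.03851·13) = 239.434 mg/L
Dose 4 (405 mg at t=21 h): 405·exp(−0.03851·6) = 321.449 mg/L
C(27) = 160.867 + 171.287 + 239.434 + 321.449 = 893.037 mg/L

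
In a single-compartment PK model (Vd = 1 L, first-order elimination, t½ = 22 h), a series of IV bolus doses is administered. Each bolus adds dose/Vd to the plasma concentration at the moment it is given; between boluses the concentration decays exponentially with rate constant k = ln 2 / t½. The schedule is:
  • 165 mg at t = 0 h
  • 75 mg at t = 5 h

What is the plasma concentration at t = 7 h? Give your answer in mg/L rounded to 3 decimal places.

202.763 mg/L

k = ln 2 / 22 = 0.03151 per h
Dose 1 (165 mg at t=0 h): 165·exp(−0.03151·7) = 132.343 mg/L
Dose 2 (75 mg at t=5 h): 75·exp(−0.03151·2) = 70.420 mg/L
C(7) = 132.343 + 70.420 = 202.763 mg/L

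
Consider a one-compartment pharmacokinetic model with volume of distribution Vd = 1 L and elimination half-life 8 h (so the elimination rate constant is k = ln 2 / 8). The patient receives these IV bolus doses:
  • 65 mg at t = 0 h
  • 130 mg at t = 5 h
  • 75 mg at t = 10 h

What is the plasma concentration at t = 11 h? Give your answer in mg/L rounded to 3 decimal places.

171.135 mg/L

k = ln 2 / 8 = 0.08664 per h
Dose 1 (65 mg at t=0 h): 65·exp(−0.08664·11) = 25.061 mg/L
Dose 2 (130 mg at t=5 h): 130·exp(−0.08664·6) = 77.298 mg/L
Dose 3 (75 mg at t=10 h): 75·exp(−0.08664·1) = 68.775 mg/L
C(11) = 25.061 + 77.298 + 68.775 = 171.135 mg/L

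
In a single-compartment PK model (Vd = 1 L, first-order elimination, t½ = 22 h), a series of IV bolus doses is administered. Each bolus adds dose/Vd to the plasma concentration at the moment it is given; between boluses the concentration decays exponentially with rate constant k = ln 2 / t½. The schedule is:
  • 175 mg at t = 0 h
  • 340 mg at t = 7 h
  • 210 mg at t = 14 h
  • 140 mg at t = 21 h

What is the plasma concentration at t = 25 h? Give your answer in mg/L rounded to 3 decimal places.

k = ln 2 / 22 = 0.03151 per h
Dose 1 (175 mg at t=0 h): 175·exp(−0.03151·25) = 79.608 mg/L
Dose 2 (340 mg at t=7 h): 340·exp(−0.03151·18) = 192.833 mg/L
Dose 3 (210 mg at t=14 h): 210·exp(−0.03151·11) = 148.492 mg/L
Dose 4 (140 mg at t=21 h): 140·exp(−0.03151·4) = 123.423 mg/L
C(25) = 79.608 + 192.833 + 148.492 + 123.423 = 544.357 mg/L

544.357 mg/L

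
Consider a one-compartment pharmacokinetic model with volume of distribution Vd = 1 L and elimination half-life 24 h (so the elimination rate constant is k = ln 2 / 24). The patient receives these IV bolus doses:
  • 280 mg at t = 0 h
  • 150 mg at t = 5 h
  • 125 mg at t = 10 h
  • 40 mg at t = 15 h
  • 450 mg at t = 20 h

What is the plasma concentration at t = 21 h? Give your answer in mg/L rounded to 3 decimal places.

k = ln 2 / 24 = 0.02888 per h
Dose 1 (280 mg at t=0 h): 280·exp(−0.02888·21) = 152.671 mg/L
Dose 2 (150 mg at t=5 h): 150·exp(−0.02888·16) = 94.494 mg/L
Dose 3 (125 mg at t=10 h): 125·exp(−0.02888·11) = 90.978 mg/L
Dose 4 (40 mg at t=15 h): 40·exp(−0.02888·6) = 33.636 mg/L
Dose 5 (450 mg at t=20 h): 450·exp(−0.02888·1) = 437.189 mg/L
C(21) = 152.671 + 94.494 + 90.978 + 33.636 + 437.189 = 808.969 mg/L

808.969 mg/L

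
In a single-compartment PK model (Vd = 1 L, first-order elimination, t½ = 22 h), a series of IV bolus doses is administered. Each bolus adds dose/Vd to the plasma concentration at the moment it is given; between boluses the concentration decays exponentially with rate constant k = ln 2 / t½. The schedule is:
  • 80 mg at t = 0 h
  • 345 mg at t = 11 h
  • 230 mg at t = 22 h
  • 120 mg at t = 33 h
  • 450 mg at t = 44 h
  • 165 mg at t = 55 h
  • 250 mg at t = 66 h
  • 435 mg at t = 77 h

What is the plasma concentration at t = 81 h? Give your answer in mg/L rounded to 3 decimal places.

k = ln 2 / 22 = 0.03151 per h
Dose 1 (80 mg at t=0 h): 80·exp(−0.03151·81) = 6.234 mg/L
Dose 2 (345 mg at t=11 h): 345·exp(−0.03151·70) = 38.019 mg/L
Dose 3 (230 mg at t=22 h): 230·exp(−0.03151·59) = 35.844 mg/L
Dose 4 (120 mg at t=33 h): 120·exp(−0.03151·48) = 26.448 mg/L
Dose 5 (450 mg at t=44 h): 450·exp(−0.03151·37) = 140.260 mg/L
Dose 6 (165 mg at t=55 h): 165·exp(−0.03151·26) = 72.731 mg/L
Dose 7 (250 mg at t=66 h): 250·exp(−0.03151·15) = 155.845 mg/L
Dose 8 (435 mg at t=77 h): 435·exp(−0.03151·4) = 383.492 mg/L
C(81) = 6.234 + 38.019 + 35.844 + 26.448 + 140.260 + 72.731 + 155.845 + 383.492 = 858.873 mg/L

858.873 mg/L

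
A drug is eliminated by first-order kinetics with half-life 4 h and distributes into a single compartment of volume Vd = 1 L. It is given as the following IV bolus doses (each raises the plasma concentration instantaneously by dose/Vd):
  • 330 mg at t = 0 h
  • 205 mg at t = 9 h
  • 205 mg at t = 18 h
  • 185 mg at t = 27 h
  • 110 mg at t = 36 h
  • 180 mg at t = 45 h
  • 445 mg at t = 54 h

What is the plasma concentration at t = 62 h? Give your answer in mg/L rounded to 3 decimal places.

122.483 mg/L

k = ln 2 / 4 = 0.17329 per h
Dose 1 (330 mg at t=0 h): 330·exp(−0.17329·62) = 0.007 mg/L
Dose 2 (205 mg at t=9 h): 205·exp(−0.17329·53) = 0.021 mg/L
Dose 3 (205 mg at t=18 h): 205·exp(−0.17329·44) = 0.100 mg/L
Dose 4 (185 mg at t=27 h): 185·exp(−0.17329·35) = 0.430 mg/L
Dose 5 (110 mg at t=36 h): 110·exp(−0.17329·26) = 1.215 mg/L
Dose 6 (180 mg at t=45 h): 180·exp(−0.17329·17) = 9.460 mg/L
Dose 7 (445 mg at t=54 h): 445·exp(−0.17329·8) = 111.250 mg/L
C(62) = 0.007 + 0.021 + 0.100 + 0.430 + 1.215 + 9.460 + 111.250 = 122.483 mg/L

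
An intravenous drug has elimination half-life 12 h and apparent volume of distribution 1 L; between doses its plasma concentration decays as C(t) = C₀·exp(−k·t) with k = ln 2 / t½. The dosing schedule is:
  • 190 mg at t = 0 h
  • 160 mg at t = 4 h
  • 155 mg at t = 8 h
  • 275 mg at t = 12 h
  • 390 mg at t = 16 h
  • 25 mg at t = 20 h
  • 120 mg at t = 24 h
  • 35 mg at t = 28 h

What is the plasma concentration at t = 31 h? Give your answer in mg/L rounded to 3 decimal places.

484.903 mg/L

k = ln 2 / 12 = 0.05776 per h
Dose 1 (190 mg at t=0 h): 190·exp(−0.05776·31) = 31.702 mg/L
Dose 2 (160 mg at t=4 h): 160·exp(−0.05776·27) = 33.636 mg/L
Dose 3 (155 mg at t=8 h): 155·exp(−0.05776·23) = 41.054 mg/L
Dose 4 (275 mg at t=12 h): 275·exp(−0.05776·19) = 91.770 mg/L
Dose 5 (390 mg at t=16 h): 390·exp(−0.05776·15) = 163.975 mg/L
Dose 6 (25 mg at t=20 h): 25·exp(−0.05776·11) = 13.243 mg/L
Dose 7 (120 mg at t=24 h): 120·exp(−0.05776·7) = 80.090 mg/L
Dose 8 (35 mg at t=28 h): 35·exp(−0.05776·3) = 29.431 mg/L
C(31) = 31.702 + 33.636 + 41.054 + 91.770 + 163.975 + 13.243 + 80.090 + 29.431 = 484.903 mg/L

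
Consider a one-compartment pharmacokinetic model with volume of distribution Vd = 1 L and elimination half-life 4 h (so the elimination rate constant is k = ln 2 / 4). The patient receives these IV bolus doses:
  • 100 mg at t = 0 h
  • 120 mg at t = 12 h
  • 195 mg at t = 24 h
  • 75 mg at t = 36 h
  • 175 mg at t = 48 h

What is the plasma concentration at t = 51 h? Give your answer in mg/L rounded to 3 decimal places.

k = ln 2 / 4 = 0.17329 per h
Dose 1 (100 mg at t=0 h): 100·exp(−0.17329·51) = 0.015 mg/L
Dose 2 (120 mg at t=12 h): 120·exp(−0.17329·39) = 0.139 mg/L
Dose 3 (195 mg at t=24 h): 195·exp(−0.17329·27) = 1.812 mg/L
Dose 4 (75 mg at t=36 h): 75·exp(−0.17329·15) = 5.574 mg/L
Dose 5 (175 mg at t=48 h): 175·exp(−0.17329·3) = 104.056 mg/L
C(51) = 0.015 + 0.139 + 1.812 + 5.574 + 104.056 = 111.596 mg/L

111.596 mg/L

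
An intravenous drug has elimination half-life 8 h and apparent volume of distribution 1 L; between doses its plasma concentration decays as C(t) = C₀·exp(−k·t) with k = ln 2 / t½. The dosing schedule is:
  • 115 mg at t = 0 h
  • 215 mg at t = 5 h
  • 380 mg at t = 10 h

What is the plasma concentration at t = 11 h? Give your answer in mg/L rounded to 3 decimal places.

k = ln 2 / 8 = 0.08664 per h
Dose 1 (115 mg at t=0 h): 115·exp(−0.08664·11) = 44.339 mg/L
Dose 2 (215 mg at t=5 h): 215·exp(−0.08664·6) = 127.840 mg/L
Dose 3 (380 mg at t=10 h): 380·exp(−0.08664·1) = 348.462 mg/L
C(11) = 44.339 + 127.840 + 348.462 = 520.640 mg/L

520.640 mg/L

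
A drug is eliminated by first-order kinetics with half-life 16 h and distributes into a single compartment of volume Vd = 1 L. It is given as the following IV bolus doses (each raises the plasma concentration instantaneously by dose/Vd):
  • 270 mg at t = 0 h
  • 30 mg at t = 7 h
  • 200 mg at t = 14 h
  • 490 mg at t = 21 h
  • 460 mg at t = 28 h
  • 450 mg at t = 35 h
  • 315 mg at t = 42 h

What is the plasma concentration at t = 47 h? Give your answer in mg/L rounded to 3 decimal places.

k = ln 2 / 16 = 0.04332 per h
Dose 1 (270 mg at t=0 h): 270·exp(−0.04332·47) = 35.244 mg/L
Dose 2 (30 mg at t=7 h): 30·exp(−0.04332·40) = 5.303 mg/L
Dose 3 (200 mg at t=14 h): 200·exp(−0.04332·33) = 47.880 mg/L
Dose 4 (490 mg at t=21 h): 490·exp(−0.04332·26) = 158.863 mg/L
Dose 5 (460 mg at t=28 h): 460·exp(−0.04332·19) = 201.969 mg/L
Dose 6 (450 mg at t=35 h): 450·exp(−0.04332·12) = 267.572 mg/L
Dose 7 (315 mg at t=42 h): 315·exp(−0.04332·5) = 253.652 mg/L
C(47) = 35.244 + 5.303 + 47.880 + 158.863 + 201.969 + 267.572 + 253.652 = 970.483 mg/L

970.483 mg/L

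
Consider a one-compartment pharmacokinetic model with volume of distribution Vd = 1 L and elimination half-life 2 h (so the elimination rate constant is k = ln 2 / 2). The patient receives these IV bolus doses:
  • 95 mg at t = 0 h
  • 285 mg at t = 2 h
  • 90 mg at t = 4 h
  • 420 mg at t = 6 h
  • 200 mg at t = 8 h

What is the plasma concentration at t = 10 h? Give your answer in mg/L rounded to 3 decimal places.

k = ln 2 / 2 = 0.34657 per h
Dose 1 (95 mg at t=0 h): 95·exp(−0.34657·10) = 2.969 mg/L
Dose 2 (285 mg at t=2 h): 285·exp(−0.34657·8) = 17.812 mg/L
Dose 3 (90 mg at t=4 h): 90·exp(−0.34657·6) = 11.250 mg/L
Dose 4 (420 mg at t=6 h): 420·exp(−0.34657·4) = 105.000 mg/L
Dose 5 (200 mg at t=8 h): 200·exp(−0.34657·2) = 100.000 mg/L
C(10) = 2.969 + 17.812 + 11.250 + 105.000 + 100.000 = 237.031 mg/L

237.031 mg/L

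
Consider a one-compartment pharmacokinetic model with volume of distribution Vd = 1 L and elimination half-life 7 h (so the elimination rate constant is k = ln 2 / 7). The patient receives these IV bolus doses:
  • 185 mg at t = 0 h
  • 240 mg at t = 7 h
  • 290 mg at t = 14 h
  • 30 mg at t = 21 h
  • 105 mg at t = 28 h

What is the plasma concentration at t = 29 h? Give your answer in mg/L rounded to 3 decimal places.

211.996 mg/L

k = ln 2 / 7 = 0.09902 per h
Dose 1 (185 mg at t=0 h): 185·exp(−0.09902·29) = 10.472 mg/L
Dose 2 (240 mg at t=7 h): 240·exp(−0.09902·22) = 27.172 mg/L
Dose 3 (290 mg at t=14 h): 290·exp(−0.09902·15) = 65.665 mg/L
Dose 4 (30 mg at t=21 h): 30·exp(−0.09902·8) = 13.586 mg/L
Dose 5 (105 mg at t=28 h): 105·exp(−0.09902·1) = 95.101 mg/L
C(29) = 10.472 + 27.172 + 65.665 + 13.586 + 95.101 = 211.996 mg/L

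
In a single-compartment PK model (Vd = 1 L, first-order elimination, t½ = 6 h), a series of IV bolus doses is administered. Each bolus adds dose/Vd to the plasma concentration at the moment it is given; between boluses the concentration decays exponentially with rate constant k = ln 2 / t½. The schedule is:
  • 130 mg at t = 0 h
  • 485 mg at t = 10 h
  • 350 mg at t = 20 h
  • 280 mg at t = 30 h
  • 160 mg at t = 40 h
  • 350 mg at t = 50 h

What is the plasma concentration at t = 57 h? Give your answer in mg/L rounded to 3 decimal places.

197.909 mg/L

k = ln 2 / 6 = 0.11552 per h
Dose 1 (130 mg at t=0 h): 130·exp(−0.11552·57) = 0.180 mg/L
Dose 2 (485 mg at t=10 h): 485·exp(−0.11552·47) = 2.127 mg/L
Dose 3 (350 mg at t=20 h): 350·exp(−0.11552·37) = 4.872 mg/L
Dose 4 (280 mg at t=30 h): 280·exp(−0.11552·27) = 12.374 mg/L
Dose 5 (160 mg at t=40 h): 160·exp(−0.11552·17) = 22.449 mg/L
Dose 6 (350 mg at t=50 h): 350·exp(−0.11552·7) = 155.907 mg/L
C(57) = 0.180 + 2.127 + 4.872 + 12.374 + 22.449 + 155.907 = 197.909 mg/L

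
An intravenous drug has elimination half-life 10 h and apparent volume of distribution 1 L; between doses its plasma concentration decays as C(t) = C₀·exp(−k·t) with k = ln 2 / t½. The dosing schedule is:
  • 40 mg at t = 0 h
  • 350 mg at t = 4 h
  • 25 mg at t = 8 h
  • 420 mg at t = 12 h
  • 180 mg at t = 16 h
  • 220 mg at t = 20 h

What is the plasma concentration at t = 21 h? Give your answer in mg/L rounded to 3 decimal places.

k = ln 2 / 10 = 0.06931 per h
Dose 1 (40 mg at t=0 h): 40·exp(−0.06931·21) = 9.330 mg/L
Dose 2 (350 mg at t=4 h): 350·exp(−0.06931·17) = 107.725 mg/L
Dose 3 (25 mg at t=8 h): 25·exp(−0.06931·13) = 10.153 mg/L
Dose 4 (420 mg at t=12 h): 420·exp(−0.06931·9) = 225.072 mg/L
Dose 5 (180 mg at t=16 h): 180·exp(−0.06931·5) = 127.279 mg/L
Dose 6 (220 mg at t=20 h): 220·exp(−0.06931·1) = 205.267 mg/L
C(21) = 9.330 + 107.725 + 10.153 + 225.072 + 127.279 + 205.267 = 684.828 mg/L

684.828 mg/L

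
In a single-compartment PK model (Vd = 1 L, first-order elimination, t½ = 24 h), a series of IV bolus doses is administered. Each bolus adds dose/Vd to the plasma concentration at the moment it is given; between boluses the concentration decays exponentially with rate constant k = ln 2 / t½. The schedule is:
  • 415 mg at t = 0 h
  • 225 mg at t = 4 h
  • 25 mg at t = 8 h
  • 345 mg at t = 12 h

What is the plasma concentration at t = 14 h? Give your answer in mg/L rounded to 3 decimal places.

792.198 mg/L

k = ln 2 / 24 = 0.02888 per h
Dose 1 (415 mg at t=0 h): 415·exp(−0.02888·14) = 276.979 mg/L
Dose 2 (225 mg at t=4 h): 225·exp(−0.02888·10) = 168.560 mg/L
Dose 3 (25 mg at t=8 h): 25·exp(−0.02888·6) = 21.022 mg/L
Dose 4 (345 mg at t=12 h): 345·exp(−0.02888·2) = 325.637 mg/L
C(14) = 276.979 + 168.560 + 21.022 + 325.637 = 792.198 mg/L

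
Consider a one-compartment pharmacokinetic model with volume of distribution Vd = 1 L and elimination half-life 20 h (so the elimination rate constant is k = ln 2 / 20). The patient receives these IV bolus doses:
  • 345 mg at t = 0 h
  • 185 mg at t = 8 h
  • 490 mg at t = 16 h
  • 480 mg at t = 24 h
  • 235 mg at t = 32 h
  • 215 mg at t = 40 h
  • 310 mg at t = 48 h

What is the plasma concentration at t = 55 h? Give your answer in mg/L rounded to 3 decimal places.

855.274 mg/L

k = ln 2 / 20 = 0.03466 per h
Dose 1 (345 mg at t=0 h): 345·exp(−0.03466·55) = 51.285 mg/L
Dose 2 (185 mg at t=8 h): 185·exp(−0.03466·47) = 36.287 mg/L
Dose 3 (490 mg at t=16 h): 490·exp(−0.03466·39) = 126.820 mg/L
Dose 4 (480 mg at t=24 h): 480·exp(−0.03466·31) = 163.925 mg/L
Dose 5 (235 mg at t=32 h): 235·exp(−0.03466·23) = 105.897 mg/L
Dose 6 (215 mg at t=40 h): 215·exp(−0.03466·15) = 127.840 mg/L
Dose 7 (310 mg at t=48 h): 310·exp(−0.03466·7) = 243.221 mg/L
C(55) = 51.285 + 36.287 + 126.820 + 163.925 + 105.897 + 127.840 + 243.221 = 855.274 mg/L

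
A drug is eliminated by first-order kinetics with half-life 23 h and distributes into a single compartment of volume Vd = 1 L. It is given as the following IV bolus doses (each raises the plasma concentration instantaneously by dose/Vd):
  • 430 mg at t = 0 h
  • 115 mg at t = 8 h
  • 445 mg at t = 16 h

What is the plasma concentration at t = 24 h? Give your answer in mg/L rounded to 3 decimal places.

629.288 mg/L

k = ln 2 / 23 = 0.03014 per h
Dose 1 (430 mg at t=0 h): 430·exp(−0.03014·24) = 208.617 mg/L
Dose 2 (115 mg at t=8 h): 115·exp(−0.03014·16) = 71.004 mg/L
Dose 3 (445 mg at t=16 h): 445·exp(−0.03014·8) = 349.666 mg/L
C(24) = 208.617 + 71.004 + 349.666 = 629.288 mg/L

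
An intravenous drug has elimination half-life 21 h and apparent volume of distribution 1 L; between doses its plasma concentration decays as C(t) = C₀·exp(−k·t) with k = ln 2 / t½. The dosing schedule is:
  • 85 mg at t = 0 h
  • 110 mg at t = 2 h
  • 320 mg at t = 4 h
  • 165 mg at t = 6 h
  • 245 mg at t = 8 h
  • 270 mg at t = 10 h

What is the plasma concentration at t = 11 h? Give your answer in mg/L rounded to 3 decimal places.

k = ln 2 / 21 = 0.03301 per h
Dose 1 (85 mg at t=0 h): 85·exp(−0.03301·11) = 59.120 mg/L
Dose 2 (110 mg at t=2 h): 110·exp(−0.03301·9) = 81.730 mg/L
Dose 3 (320 mg at t=4 h): 320·exp(−0.03301·7) = 253.984 mg/L
Dose 4 (165 mg at t=6 h): 165·exp(−0.03301·5) = 139.898 mg/L
Dose 5 (245 mg at t=8 h): 245·exp(−0.03301·3) = 221.902 mg/L
Dose 6 (270 mg at t=10 h): 270·exp(−0.03301·1) = 261.234 mg/L
C(11) = 59.120 + 81.730 + 253.984 + 139.898 + 221.902 + 261.234 = 1017.868 mg/L

1017.868 mg/L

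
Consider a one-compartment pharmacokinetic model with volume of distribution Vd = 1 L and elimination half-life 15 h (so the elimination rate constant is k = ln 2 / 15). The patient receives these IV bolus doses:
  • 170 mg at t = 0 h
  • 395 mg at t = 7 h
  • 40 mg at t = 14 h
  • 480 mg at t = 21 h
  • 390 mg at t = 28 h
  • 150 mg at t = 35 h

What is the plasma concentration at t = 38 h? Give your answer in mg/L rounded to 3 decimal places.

731.932 mg/L

k = ln 2 / 15 = 0.04621 per h
Dose 1 (170 mg at t=0 h): 170·exp(−0.04621·38) = 29.366 mg/L
Dose 2 (395 mg at t=7 h): 395·exp(−0.04621·31) = 94.291 mg/L
Dose 3 (40 mg at t=14 h): 40·exp(−0.04621·24) = 13.195 mg/L
Dose 4 (480 mg at t=21 h): 480·exp(−0.04621·17) = 218.813 mg/L
Dose 5 (390 mg at t=28 h): 390·exp(−0.04621·10) = 245.685 mg/L
Dose 6 (150 mg at t=35 h): 150·exp(−0.04621·3) = 130.583 mg/L
C(38) = 29.366 + 94.291 + 13.195 + 218.813 + 245.685 + 130.583 = 731.932 mg/L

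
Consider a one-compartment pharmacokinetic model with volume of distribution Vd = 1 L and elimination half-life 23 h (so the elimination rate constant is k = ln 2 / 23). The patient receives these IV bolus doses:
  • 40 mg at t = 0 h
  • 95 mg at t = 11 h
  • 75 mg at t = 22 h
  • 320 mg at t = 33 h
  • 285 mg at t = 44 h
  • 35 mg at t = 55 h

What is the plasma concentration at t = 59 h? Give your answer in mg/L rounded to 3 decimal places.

412.257 mg/L

k = ln 2 / 23 = 0.03014 per h
Dose 1 (40 mg at t=0 h): 40·exp(−0.03014·59) = 6.759 mg/L
Dose 2 (95 mg at t=11 h): 95·exp(−0.03014·48) = 22.361 mg/L
Dose 3 (75 mg at t=22 h): 75·exp(−0.03014·37) = 24.592 mg/L
Dose 4 (320 mg at t=33 h): 320·exp(−0.03014·26) = 146.169 mg/L
Dose 5 (285 mg at t=44 h): 285·exp(−0.03014·15) = 181.351 mg/L
Dose 6 (35 mg at t=55 h): 35·exp(−0.03014·4) = 31.025 mg/L
C(59) = 6.759 + 22.361 + 24.592 + 146.169 + 181.351 + 31.025 = 412.257 mg/L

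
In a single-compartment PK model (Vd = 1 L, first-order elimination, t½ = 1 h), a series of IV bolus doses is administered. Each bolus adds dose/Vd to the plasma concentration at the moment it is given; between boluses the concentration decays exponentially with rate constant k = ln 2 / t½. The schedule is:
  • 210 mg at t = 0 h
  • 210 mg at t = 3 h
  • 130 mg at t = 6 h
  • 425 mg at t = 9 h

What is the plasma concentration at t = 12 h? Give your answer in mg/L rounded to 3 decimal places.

55.618 mg/L

k = ln 2 / 1 = 0.69315 per h
Dose 1 (210 mg at t=0 h): 210·exp(−0.69315·12) = 0.051 mg/L
Dose 2 (210 mg at t=3 h): 210·exp(−0.69315·9) = 0.410 mg/L
Dose 3 (130 mg at t=6 h): 130·exp(−0.69315·6) = 2.031 mg/L
Dose 4 (425 mg at t=9 h): 425·exp(−0.69315·3) = 53.125 mg/L
C(12) = 0.051 + 0.410 + 2.031 + 53.125 = 55.618 mg/L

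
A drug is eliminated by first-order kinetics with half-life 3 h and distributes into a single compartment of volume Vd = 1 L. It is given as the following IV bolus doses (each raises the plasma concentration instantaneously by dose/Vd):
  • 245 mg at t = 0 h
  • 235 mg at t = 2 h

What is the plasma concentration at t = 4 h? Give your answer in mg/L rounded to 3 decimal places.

k = ln 2 / 3 = 0.23105 per h
Dose 1 (245 mg at t=0 h): 245·exp(−0.23105·4) = 97.228 mg/L
Dose 2 (235 mg at t=2 h): 235·exp(−0.23105·2) = 148.041 mg/L
C(4) = 97.228 + 148.041 = 245.269 mg/L

245.269 mg/L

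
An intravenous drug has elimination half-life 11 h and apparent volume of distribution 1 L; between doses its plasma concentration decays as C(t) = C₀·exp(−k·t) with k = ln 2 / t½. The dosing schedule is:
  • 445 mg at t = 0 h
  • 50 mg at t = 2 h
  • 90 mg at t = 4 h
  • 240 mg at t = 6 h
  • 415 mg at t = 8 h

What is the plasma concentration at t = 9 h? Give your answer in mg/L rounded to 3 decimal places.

k = ln 2 / 11 = 0.06301 per h
Dose 1 (445 mg at t=0 h): 445·exp(−0.06301·9) = 252.385 mg/L
Dose 2 (50 mg at t=2 h): 50·exp(−0.06301·7) = 32.167 mg/L
Dose 3 (90 mg at t=4 h): 90·exp(−0.06301·5) = 65.677 mg/L
Dose 4 (240 mg at t=6 h): 240·exp(−0.06301·3) = 198.661 mg/L
Dose 5 (415 mg at t=8 h): 415·exp(−0.06301·1) = 389.656 mg/L
C(9) = 252.385 + 32.167 + 65.677 + 198.661 + 389.656 = 938.545 mg/L

938.545 mg/L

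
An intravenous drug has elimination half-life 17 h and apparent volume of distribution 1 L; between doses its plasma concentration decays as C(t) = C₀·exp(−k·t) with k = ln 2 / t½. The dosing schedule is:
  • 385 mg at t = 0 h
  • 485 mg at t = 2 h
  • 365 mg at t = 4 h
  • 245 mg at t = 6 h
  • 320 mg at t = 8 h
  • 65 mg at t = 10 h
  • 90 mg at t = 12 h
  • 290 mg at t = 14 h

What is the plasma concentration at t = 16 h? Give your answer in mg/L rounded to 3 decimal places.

1486.872 mg/L

k = ln 2 / 17 = 0.04077 per h
Dose 1 (385 mg at t=0 h): 385·exp(−0.04077·16) = 200.511 mg/L
Dose 2 (485 mg at t=2 h): 485·exp(−0.04077·14) = 274.053 mg/L
Dose 3 (365 mg at t=4 h): 365·exp(−0.04077·12) = 223.770 mg/L
Dose 4 (245 mg at t=6 h): 245·exp(−0.04077·10) = 162.963 mg/L
Dose 5 (320 mg at t=8 h): 320·exp(−0.04077·8) = 230.934 mg/L
Dose 6 (65 mg at t=10 h): 65·exp(−0.04077·6) = 50.894 mg/L
Dose 7 (90 mg at t=12 h): 90·exp(−0.04077·4) = 76.456 mg/L
Dose 8 (290 mg at t=14 h): 290·exp(−0.04077·2) = 267.290 mg/L
C(16) = 200.511 + 274.053 + 223.770 + 162.963 + 230.934 + 50.894 + 76.456 + 267.290 = 1486.872 mg/L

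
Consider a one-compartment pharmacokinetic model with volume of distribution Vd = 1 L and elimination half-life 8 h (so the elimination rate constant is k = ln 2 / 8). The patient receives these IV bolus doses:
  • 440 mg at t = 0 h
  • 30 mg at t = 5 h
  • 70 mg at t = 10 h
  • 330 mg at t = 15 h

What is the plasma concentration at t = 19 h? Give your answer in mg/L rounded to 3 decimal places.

359.181 mg/L

k = ln 2 / 8 = 0.08664 per h
Dose 1 (440 mg at t=0 h): 440·exp(−0.08664·19) = 84.822 mg/L
Dose 2 (30 mg at t=5 h): 30·exp(−0.08664·14) = 8.919 mg/L
Dose 3 (70 mg at t=10 h): 70·exp(−0.08664·9) = 32.095 mg/L
Dose 4 (330 mg at t=15 h): 330·exp(−0.08664·4) = 233.345 mg/L
C(19) = 84.822 + 8.919 + 32.095 + 233.345 = 359.181 mg/L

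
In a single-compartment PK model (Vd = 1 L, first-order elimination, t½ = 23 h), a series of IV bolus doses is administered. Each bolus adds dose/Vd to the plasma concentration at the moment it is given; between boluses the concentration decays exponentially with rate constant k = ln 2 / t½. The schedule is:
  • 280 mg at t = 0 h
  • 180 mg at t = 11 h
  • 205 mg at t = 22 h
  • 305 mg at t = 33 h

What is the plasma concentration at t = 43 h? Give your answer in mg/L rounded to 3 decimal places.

479.752 mg/L

k = ln 2 / 23 = 0.03014 per h
Dose 1 (280 mg at t=0 h): 280·exp(−0.03014·43) = 76.624 mg/L
Dose 2 (180 mg at t=11 h): 180·exp(−0.03014·32) = 68.620 mg/L
Dose 3 (205 mg at t=22 h): 205·exp(−0.03014·21) = 108.868 mg/L
Dose 4 (305 mg at t=33 h): 305·exp(−0.03014·10) = 225.641 mg/L
C(43) = 76.624 + 68.620 + 108.868 + 225.641 = 479.752 mg/L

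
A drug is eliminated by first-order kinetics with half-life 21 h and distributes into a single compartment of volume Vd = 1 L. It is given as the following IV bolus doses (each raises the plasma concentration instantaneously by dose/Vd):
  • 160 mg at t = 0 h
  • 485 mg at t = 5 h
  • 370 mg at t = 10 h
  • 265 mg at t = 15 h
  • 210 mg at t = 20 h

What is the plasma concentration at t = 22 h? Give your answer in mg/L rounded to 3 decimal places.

1010.036 mg/L

k = ln 2 / 21 = 0.03301 per h
Dose 1 (160 mg at t=0 h): 160·exp(−0.03301·22) = 77.403 mg/L
Dose 2 (485 mg at t=5 h): 485·exp(−0.03301·17) = 276.727 mg/L
Dose 3 (370 mg at t=10 h): 370·exp(−0.03301·12) = 248.992 mg/L
Dose 4 (265 mg at t=15 h): 265·exp(−0.03301·7) = 210.331 mg/L
Dose 5 (210 mg at t=20 h): 210·exp(−0.03301·2) = 196.585 mg/L
C(22) = 77.403 + 276.727 + 248.992 + 210.331 + 196.585 = 1010.036 mg/L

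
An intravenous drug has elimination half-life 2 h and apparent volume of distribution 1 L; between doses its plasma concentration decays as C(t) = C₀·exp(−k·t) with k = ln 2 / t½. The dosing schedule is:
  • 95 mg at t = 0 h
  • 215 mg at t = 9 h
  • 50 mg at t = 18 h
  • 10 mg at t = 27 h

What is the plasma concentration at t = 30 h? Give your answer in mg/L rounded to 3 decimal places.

k = ln 2 / 2 = 0.34657 per h
Dose 1 (95 mg at t=0 h): 95·exp(−0.34657·30) = 0.003 mg/L
Dose 2 (215 mg at t=9 h): 215·exp(−0.34657·21) = 0.148 mg/L
Dose 3 (50 mg at t=18 h): 50·exp(−0.34657·12) = 0.781 mg/L
Dose 4 (10 mg at t=27 h): 10·exp(−0.34657·3) = 3.536 mg/L
C(30) = 0.003 + 0.148 + 0.781 + 3.536 = 4.468 mg/L

4.468 mg/L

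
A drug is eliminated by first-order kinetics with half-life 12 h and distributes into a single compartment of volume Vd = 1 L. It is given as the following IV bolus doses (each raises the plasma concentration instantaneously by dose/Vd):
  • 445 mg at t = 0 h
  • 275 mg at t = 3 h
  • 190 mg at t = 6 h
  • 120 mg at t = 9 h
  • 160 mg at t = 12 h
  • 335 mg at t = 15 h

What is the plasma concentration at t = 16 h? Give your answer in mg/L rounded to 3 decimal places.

k = ln 2 / 12 = 0.05776 per h
Dose 1 (445 mg at t=0 h): 445·exp(−0.05776·16) = 176.598 mg/L
Dose 2 (275 mg at t=3 h): 275·exp(−0.05776·13) = 129.783 mg/L
Dose 3 (190 mg at t=6 h): 190·exp(−0.05776·10) = 106.634 mg/L
Dose 4 (120 mg at t=9 h): 120·exp(−0.05776·7) = 80.090 mg/L
Dose 5 (160 mg at t=12 h): 160·exp(−0.05776·4) = 126.992 mg/L
Dose 6 (335 mg at t=15 h): 335·exp(−0.05776·1) = 316.198 mg/L
C(16) = 176.598 + 129.783 + 106.634 + 80.090 + 126.992 + 316.198 = 936.295 mg/L

936.295 mg/L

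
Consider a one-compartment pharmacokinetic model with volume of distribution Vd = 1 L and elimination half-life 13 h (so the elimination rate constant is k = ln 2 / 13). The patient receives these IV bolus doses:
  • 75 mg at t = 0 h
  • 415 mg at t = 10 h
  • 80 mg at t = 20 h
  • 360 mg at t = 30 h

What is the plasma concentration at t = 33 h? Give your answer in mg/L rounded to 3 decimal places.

481.441 mg/L

k = ln 2 / 13 = 0.05332 per h
Dose 1 (75 mg at t=0 h): 75·exp(−0.05332·33) = 12.909 mg/L
Dose 2 (415 mg at t=10 h): 415·exp(−0.05332·23) = 121.747 mg/L
Dose 3 (80 mg at t=20 h): 80·exp(−0.05332·13) = 40.000 mg/L
Dose 4 (360 mg at t=30 h): 360·exp(−0.05332·3) = 306.785 mg/L
C(33) = 12.909 + 121.747 + 40.000 + 306.785 = 481.441 mg/L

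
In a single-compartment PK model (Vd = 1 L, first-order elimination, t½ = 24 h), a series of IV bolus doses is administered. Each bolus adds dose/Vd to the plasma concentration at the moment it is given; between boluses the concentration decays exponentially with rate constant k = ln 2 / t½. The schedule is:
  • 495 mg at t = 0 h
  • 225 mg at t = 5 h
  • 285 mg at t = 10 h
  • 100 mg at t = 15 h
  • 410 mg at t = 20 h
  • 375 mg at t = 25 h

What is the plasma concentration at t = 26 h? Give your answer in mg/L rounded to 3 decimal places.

1317.704 mg/L

k = ln 2 / 24 = 0.02888 per h
Dose 1 (495 mg at t=0 h): 495·exp(−0.02888·26) = 233.609 mg/L
Dose 2 (225 mg at t=5 h): 225·exp(−0.02888·21) = 122.682 mg/L
Dose 3 (285 mg at t=10 h): 285·exp(−0.02888·16) = 179.539 mg/L
Dose 4 (100 mg at t=15 h): 100·exp(−0.02888·11) = 72.783 mg/L
Dose 5 (410 mg at t=20 h): 410·exp(−0.02888·6) = 344.768 mg/L
Dose 6 (375 mg at t=25 h): 375·exp(−0.02888·1) = 364.324 mg/L
C(26) = 233.609 + 122.682 + 179.539 + 72.783 + 344.768 + 364.324 = 1317.704 mg/L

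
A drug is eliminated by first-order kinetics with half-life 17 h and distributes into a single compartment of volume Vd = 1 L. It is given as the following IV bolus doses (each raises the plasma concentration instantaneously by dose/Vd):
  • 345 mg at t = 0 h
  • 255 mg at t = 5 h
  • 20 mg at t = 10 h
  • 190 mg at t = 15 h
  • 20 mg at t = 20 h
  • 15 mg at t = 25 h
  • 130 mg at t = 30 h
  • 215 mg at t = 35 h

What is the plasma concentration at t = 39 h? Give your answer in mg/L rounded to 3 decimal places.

k = ln 2 / 17 = 0.04077 per h
Dose 1 (345 mg at t=0 h): 345·exp(−0.04077·39) = 70.343 mg/L
Dose 2 (255 mg at t=5 h): 255·exp(−0.04077·34) = 63.750 mg/L
Dose 3 (20 mg at t=10 h): 20·exp(−0.04077·29) = 6.131 mg/L
Dose 4 (190 mg at t=15 h): 190·exp(−0.04077·24) = 71.412 mg/L
Dose 5 (20 mg at t=20 h): 20·exp(−0.04077·19) = 9.217 mg/L
Dose 6 (15 mg at t=25 h): 15·exp(−0.04077·14) = 8.476 mg/L
Dose 7 (130 mg at t=30 h): 130·exp(−0.04077·9) = 90.069 mg/L
Dose 8 (215 mg at t=35 h): 215·exp(−0.04077·4) = 182.645 mg/L
C(39) = 70.343 + 63.750 + 6.131 + 71.412 + 9.217 + 8.476 + 90.069 + 182.645 = 502.042 mg/L

502.042 mg/L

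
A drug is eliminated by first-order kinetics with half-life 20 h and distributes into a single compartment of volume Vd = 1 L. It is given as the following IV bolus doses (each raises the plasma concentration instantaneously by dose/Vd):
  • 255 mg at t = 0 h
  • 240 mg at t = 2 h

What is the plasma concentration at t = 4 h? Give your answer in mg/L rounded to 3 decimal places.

445.918 mg/L

k = ln 2 / 20 = 0.03466 per h
Dose 1 (255 mg at t=0 h): 255·exp(−0.03466·4) = 221.990 mg/L
Dose 2 (240 mg at t=2 h): 240·exp(−0.03466·2) = 223.928 mg/L
C(4) = 221.990 + 223.928 = 445.918 mg/L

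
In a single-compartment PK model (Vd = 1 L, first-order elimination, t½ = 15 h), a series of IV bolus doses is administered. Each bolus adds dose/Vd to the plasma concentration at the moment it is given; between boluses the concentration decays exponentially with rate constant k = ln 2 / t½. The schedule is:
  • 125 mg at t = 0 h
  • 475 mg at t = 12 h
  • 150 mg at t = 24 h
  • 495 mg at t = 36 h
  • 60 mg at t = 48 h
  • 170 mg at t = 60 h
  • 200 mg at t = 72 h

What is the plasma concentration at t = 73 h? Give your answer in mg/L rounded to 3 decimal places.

440.864 mg/L

k = ln 2 / 15 = 0.04621 per h
Dose 1 (125 mg at t=0 h): 125·exp(−0.04621·73) = 4.284 mg/L
Dose 2 (475 mg at t=12 h): 475·exp(−0.04621·61) = 28.347 mg/L
Dose 3 (150 mg at t=24 h): 150·exp(−0.04621·49) = 15.586 mg/L
Dose 4 (495 mg at t=36 h): 495·exp(−0.04621·37) = 89.550 mg/L
Dose 5 (60 mg at t=48 h): 60·exp(−0.04621·25) = 18.899 mg/L
Dose 6 (170 mg at t=60 h): 170·exp(−0.04621·13) = 93.230 mg/L
Dose 7 (200 mg at t=72 h): 200·exp(−0.04621·1) = 190.968 mg/L
C(73) = 4.284 + 28.347 + 15.586 + 89.550 + 18.899 + 93.230 + 190.968 = 440.864 mg/L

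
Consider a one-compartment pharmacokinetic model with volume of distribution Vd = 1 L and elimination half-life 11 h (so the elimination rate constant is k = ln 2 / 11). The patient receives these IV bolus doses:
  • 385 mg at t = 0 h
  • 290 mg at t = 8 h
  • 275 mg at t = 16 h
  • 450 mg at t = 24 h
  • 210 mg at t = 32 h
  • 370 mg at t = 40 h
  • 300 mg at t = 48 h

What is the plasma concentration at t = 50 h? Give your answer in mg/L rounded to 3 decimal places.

k = ln 2 / 11 = 0.06301 per h
Dose 1 (385 mg at t=0 h): 385·exp(−0.06301·50) = 16.487 mg/L
Dose 2 (290 mg at t=8 h): 290·exp(−0.06301·42) = 20.559 mg/L
Dose 3 (275 mg at t=16 h): 275·exp(−0.06301·34) = 32.276 mg/L
Dose 4 (450 mg at t=24 h): 450·exp(−0.06301·26) = 87.435 mg/L
Dose 5 (210 mg at t=32 h): 210·exp(−0.06301·18) = 67.550 mg/L
Dose 6 (370 mg at t=40 h): 370·exp(−0.06301·10) = 197.033 mg/L
Dose 7 (300 mg at t=48 h): 300·exp(−0.06301·2) = 264.477 mg/L
C(50) = 16.487 + 20.559 + 32.276 + 87.435 + 67.550 + 197.033 + 264.477 = 685.817 mg/L

685.817 mg/L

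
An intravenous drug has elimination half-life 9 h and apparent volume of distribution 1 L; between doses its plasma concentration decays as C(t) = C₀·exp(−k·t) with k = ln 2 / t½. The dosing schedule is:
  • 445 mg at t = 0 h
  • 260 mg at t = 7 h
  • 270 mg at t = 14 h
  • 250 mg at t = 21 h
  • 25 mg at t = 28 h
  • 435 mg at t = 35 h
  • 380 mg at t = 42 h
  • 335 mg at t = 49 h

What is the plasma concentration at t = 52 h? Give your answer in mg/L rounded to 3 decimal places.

k = ln 2 / 9 = 0.07702 per h
Dose 1 (445 mg at t=0 h): 445·exp(−0.07702·52) = 8.111 mg/L
Dose 2 (260 mg at t=7 h): 260·exp(−0.07702·45) = 8.125 mg/L
Dose 3 (270 mg at t=14 h): 270·exp(−0.07702·38) = 14.466 mg/L
Dose 4 (250 mg at t=21 h): 250·exp(−0.07702·31) = 22.965 mg/L
Dose 5 (25 mg at t=28 h): 25·exp(−0.07702·24) = 3.937 mg/L
Dose 6 (435 mg at t=35 h): 435·exp(−0.07702·17) = 117.456 mg/L
Dose 7 (380 mg at t=42 h): 380·exp(−0.07702·10) = 175.916 mg/L
Dose 8 (335 mg at t=49 h): 335·exp(−0.07702·3) = 265.890 mg/L
C(52) = 8.111 + 8.125 + 14.466 + 22.965 + 3.937 + 117.456 + 175.916 + 265.890 = 616.866 mg/L

616.866 mg/L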